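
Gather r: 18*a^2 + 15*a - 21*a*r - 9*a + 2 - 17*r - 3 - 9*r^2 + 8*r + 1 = 18*a^2 + 6*a - 9*r^2 + r*(-21*a - 9)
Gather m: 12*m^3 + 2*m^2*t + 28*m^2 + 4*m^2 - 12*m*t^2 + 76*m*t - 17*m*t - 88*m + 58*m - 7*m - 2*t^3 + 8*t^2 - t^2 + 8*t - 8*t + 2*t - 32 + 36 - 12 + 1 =12*m^3 + m^2*(2*t + 32) + m*(-12*t^2 + 59*t - 37) - 2*t^3 + 7*t^2 + 2*t - 7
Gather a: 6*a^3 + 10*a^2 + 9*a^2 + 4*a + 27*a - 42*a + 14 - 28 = 6*a^3 + 19*a^2 - 11*a - 14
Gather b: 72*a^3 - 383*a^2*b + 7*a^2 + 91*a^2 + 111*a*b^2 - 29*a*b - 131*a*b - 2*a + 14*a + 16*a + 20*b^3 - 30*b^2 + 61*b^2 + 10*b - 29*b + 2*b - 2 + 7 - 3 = 72*a^3 + 98*a^2 + 28*a + 20*b^3 + b^2*(111*a + 31) + b*(-383*a^2 - 160*a - 17) + 2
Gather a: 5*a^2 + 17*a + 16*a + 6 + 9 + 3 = 5*a^2 + 33*a + 18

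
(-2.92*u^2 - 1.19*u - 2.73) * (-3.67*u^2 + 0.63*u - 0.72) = 10.7164*u^4 + 2.5277*u^3 + 11.3718*u^2 - 0.8631*u + 1.9656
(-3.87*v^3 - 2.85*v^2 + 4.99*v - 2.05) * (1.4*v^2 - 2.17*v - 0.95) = -5.418*v^5 + 4.4079*v^4 + 16.847*v^3 - 10.9908*v^2 - 0.292000000000001*v + 1.9475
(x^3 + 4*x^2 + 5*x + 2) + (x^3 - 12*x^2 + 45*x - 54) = 2*x^3 - 8*x^2 + 50*x - 52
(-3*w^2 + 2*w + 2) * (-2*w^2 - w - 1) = 6*w^4 - w^3 - 3*w^2 - 4*w - 2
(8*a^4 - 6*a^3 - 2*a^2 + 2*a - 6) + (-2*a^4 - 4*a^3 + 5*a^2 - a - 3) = 6*a^4 - 10*a^3 + 3*a^2 + a - 9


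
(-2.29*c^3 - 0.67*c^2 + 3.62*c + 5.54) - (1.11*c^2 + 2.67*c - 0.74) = -2.29*c^3 - 1.78*c^2 + 0.95*c + 6.28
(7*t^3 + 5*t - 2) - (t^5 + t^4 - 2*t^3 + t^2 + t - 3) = -t^5 - t^4 + 9*t^3 - t^2 + 4*t + 1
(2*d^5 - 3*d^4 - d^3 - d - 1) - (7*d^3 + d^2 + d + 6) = 2*d^5 - 3*d^4 - 8*d^3 - d^2 - 2*d - 7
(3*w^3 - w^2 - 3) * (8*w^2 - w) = 24*w^5 - 11*w^4 + w^3 - 24*w^2 + 3*w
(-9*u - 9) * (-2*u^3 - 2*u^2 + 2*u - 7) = 18*u^4 + 36*u^3 + 45*u + 63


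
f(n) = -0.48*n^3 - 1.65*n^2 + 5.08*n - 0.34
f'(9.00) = -141.26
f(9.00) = -438.19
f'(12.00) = -241.88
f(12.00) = -1006.42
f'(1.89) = -6.30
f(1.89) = 0.13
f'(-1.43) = 6.85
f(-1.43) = -9.57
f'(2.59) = -13.13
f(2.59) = -6.59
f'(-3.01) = 1.97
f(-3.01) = -17.49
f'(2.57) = -12.91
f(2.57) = -6.33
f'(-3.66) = -2.13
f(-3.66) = -17.50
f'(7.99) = -113.22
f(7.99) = -309.93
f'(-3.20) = 0.89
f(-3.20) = -17.76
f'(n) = -1.44*n^2 - 3.3*n + 5.08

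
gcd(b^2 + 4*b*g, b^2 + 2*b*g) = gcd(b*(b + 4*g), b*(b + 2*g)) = b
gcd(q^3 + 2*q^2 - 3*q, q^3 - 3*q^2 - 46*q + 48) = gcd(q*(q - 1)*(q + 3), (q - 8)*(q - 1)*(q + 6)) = q - 1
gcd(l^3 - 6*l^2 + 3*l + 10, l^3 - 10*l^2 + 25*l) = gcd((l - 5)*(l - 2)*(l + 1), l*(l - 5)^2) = l - 5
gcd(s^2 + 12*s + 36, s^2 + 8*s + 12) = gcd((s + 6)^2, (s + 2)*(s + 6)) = s + 6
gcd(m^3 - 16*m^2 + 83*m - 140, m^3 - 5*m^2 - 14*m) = m - 7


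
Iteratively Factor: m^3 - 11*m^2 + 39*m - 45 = (m - 3)*(m^2 - 8*m + 15) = (m - 3)^2*(m - 5)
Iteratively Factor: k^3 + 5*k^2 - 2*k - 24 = (k - 2)*(k^2 + 7*k + 12) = (k - 2)*(k + 4)*(k + 3)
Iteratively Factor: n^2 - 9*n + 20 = (n - 5)*(n - 4)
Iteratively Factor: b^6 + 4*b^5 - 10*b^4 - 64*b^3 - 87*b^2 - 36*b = (b + 3)*(b^5 + b^4 - 13*b^3 - 25*b^2 - 12*b) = (b - 4)*(b + 3)*(b^4 + 5*b^3 + 7*b^2 + 3*b) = (b - 4)*(b + 1)*(b + 3)*(b^3 + 4*b^2 + 3*b) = (b - 4)*(b + 1)*(b + 3)^2*(b^2 + b) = (b - 4)*(b + 1)^2*(b + 3)^2*(b)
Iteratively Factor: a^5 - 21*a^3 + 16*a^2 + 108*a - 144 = (a - 2)*(a^4 + 2*a^3 - 17*a^2 - 18*a + 72) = (a - 2)^2*(a^3 + 4*a^2 - 9*a - 36) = (a - 2)^2*(a + 4)*(a^2 - 9) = (a - 2)^2*(a + 3)*(a + 4)*(a - 3)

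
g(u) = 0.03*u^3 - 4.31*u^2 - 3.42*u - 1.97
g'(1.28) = -14.31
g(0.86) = -8.08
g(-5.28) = -108.48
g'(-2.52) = 18.87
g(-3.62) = -47.49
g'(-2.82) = 21.60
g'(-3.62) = 28.96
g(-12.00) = -633.41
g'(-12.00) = 112.98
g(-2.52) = -21.20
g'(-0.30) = -0.83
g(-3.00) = -31.31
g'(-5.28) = 44.60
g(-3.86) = -54.71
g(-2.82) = -27.27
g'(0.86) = -10.77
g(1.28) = -13.35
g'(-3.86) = 31.19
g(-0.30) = -1.33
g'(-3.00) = 23.25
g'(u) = 0.09*u^2 - 8.62*u - 3.42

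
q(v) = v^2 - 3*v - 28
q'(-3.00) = -9.00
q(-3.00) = -10.00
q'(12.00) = 21.00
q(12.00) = 80.00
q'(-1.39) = -5.78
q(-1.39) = -21.90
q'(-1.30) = -5.60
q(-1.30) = -22.41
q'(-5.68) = -14.36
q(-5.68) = 21.30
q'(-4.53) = -12.06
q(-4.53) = 6.11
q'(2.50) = 2.00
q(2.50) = -29.25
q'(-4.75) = -12.50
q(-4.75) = 8.81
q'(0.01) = -2.98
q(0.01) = -28.03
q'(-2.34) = -7.68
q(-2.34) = -15.50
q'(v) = 2*v - 3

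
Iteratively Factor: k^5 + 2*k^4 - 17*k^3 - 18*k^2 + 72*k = (k)*(k^4 + 2*k^3 - 17*k^2 - 18*k + 72) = k*(k - 3)*(k^3 + 5*k^2 - 2*k - 24) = k*(k - 3)*(k + 4)*(k^2 + k - 6) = k*(k - 3)*(k - 2)*(k + 4)*(k + 3)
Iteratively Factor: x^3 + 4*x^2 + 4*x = (x + 2)*(x^2 + 2*x) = (x + 2)^2*(x)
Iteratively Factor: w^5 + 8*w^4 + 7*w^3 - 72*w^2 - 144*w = (w + 4)*(w^4 + 4*w^3 - 9*w^2 - 36*w) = (w + 3)*(w + 4)*(w^3 + w^2 - 12*w) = (w + 3)*(w + 4)^2*(w^2 - 3*w) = w*(w + 3)*(w + 4)^2*(w - 3)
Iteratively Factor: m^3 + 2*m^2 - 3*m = (m + 3)*(m^2 - m) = m*(m + 3)*(m - 1)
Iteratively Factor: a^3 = (a)*(a^2) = a^2*(a)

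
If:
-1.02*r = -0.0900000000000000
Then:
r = 0.09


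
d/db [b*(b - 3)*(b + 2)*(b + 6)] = 4*b^3 + 15*b^2 - 24*b - 36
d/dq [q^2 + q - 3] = 2*q + 1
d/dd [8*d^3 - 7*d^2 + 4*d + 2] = 24*d^2 - 14*d + 4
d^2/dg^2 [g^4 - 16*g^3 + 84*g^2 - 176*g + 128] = 12*g^2 - 96*g + 168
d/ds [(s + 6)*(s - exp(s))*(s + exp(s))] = 3*s^2 - 2*s*exp(2*s) + 12*s - 13*exp(2*s)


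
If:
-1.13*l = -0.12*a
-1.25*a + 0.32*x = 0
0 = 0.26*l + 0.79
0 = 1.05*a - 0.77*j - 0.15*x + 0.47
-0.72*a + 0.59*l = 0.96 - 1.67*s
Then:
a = -28.61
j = -16.63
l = -3.04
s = -10.69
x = -111.77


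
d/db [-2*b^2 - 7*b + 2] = -4*b - 7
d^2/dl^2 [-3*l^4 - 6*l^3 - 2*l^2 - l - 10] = -36*l^2 - 36*l - 4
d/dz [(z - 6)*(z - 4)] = 2*z - 10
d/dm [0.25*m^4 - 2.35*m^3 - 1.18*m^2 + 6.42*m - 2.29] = 1.0*m^3 - 7.05*m^2 - 2.36*m + 6.42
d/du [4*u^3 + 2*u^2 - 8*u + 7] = 12*u^2 + 4*u - 8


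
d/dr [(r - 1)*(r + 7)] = 2*r + 6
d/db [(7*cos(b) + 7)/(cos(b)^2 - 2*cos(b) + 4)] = 7*(cos(b)^2 + 2*cos(b) - 6)*sin(b)/(cos(b)^2 - 2*cos(b) + 4)^2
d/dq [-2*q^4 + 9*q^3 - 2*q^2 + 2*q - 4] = -8*q^3 + 27*q^2 - 4*q + 2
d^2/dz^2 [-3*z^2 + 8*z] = -6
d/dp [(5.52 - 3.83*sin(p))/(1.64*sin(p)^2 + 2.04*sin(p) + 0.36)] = (6.2812*sin(p)^2 - 18.1056*sin(p) - 12.6396)*cos(p)/(2.6896*sin(p)^4 + 6.6912*sin(p)^3 + 5.3424*sin(p)^2 + 1.4688*sin(p) + 0.1296)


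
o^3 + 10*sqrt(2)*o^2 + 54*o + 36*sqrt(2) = (o + sqrt(2))*(o + 3*sqrt(2))*(o + 6*sqrt(2))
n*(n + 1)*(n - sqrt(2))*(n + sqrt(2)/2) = n^4 - sqrt(2)*n^3/2 + n^3 - n^2 - sqrt(2)*n^2/2 - n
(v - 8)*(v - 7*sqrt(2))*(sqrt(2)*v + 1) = sqrt(2)*v^3 - 13*v^2 - 8*sqrt(2)*v^2 - 7*sqrt(2)*v + 104*v + 56*sqrt(2)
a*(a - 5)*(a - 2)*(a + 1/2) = a^4 - 13*a^3/2 + 13*a^2/2 + 5*a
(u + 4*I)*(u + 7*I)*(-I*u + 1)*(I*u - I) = u^4 - u^3 + 12*I*u^3 - 39*u^2 - 12*I*u^2 + 39*u - 28*I*u + 28*I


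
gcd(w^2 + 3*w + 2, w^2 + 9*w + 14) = w + 2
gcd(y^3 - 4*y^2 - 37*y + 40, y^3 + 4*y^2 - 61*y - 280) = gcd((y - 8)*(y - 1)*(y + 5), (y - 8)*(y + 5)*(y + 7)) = y^2 - 3*y - 40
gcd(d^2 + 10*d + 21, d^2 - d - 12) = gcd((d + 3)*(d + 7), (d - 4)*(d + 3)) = d + 3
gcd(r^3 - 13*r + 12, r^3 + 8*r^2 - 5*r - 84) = r^2 + r - 12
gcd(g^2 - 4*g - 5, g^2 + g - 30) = g - 5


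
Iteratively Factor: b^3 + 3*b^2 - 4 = (b + 2)*(b^2 + b - 2) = (b - 1)*(b + 2)*(b + 2)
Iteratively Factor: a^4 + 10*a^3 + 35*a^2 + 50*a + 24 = (a + 1)*(a^3 + 9*a^2 + 26*a + 24) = (a + 1)*(a + 4)*(a^2 + 5*a + 6) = (a + 1)*(a + 3)*(a + 4)*(a + 2)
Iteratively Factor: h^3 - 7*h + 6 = (h - 2)*(h^2 + 2*h - 3) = (h - 2)*(h + 3)*(h - 1)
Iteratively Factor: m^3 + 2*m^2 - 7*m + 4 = (m - 1)*(m^2 + 3*m - 4) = (m - 1)^2*(m + 4)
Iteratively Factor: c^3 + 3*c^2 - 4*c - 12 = (c + 2)*(c^2 + c - 6) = (c + 2)*(c + 3)*(c - 2)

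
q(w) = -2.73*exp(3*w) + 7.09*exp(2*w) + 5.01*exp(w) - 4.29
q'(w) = -8.19*exp(3*w) + 14.18*exp(2*w) + 5.01*exp(w)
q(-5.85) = -4.28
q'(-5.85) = 0.01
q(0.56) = 11.56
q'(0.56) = 8.29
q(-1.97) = -3.46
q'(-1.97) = 0.95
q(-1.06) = -1.82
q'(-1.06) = 3.10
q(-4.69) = -4.24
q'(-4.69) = 0.05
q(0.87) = 10.94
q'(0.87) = -18.63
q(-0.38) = 1.58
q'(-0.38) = 7.44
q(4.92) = -6886436.01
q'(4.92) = -20793745.22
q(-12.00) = -4.29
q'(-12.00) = 0.00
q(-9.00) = -4.29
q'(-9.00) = 0.00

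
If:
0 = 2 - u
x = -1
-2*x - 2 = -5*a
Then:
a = 0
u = 2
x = -1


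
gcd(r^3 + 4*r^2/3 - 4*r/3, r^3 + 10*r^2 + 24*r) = r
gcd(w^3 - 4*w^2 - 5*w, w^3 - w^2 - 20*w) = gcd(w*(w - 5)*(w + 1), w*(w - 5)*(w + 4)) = w^2 - 5*w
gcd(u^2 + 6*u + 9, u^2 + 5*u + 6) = u + 3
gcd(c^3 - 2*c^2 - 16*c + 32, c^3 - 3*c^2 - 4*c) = c - 4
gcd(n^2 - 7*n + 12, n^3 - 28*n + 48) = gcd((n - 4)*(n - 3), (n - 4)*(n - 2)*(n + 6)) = n - 4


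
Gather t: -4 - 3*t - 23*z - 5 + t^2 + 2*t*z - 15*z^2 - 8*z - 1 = t^2 + t*(2*z - 3) - 15*z^2 - 31*z - 10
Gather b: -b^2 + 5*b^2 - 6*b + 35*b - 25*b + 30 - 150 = 4*b^2 + 4*b - 120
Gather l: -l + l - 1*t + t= 0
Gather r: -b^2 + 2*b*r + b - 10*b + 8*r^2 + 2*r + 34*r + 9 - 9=-b^2 - 9*b + 8*r^2 + r*(2*b + 36)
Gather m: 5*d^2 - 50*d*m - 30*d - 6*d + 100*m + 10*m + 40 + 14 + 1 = 5*d^2 - 36*d + m*(110 - 50*d) + 55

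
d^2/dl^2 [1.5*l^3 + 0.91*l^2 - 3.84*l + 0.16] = 9.0*l + 1.82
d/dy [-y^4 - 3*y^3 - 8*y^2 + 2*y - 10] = -4*y^3 - 9*y^2 - 16*y + 2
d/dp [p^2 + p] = 2*p + 1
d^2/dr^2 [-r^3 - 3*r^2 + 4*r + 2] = -6*r - 6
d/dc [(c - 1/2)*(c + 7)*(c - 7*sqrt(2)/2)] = 3*c^2 - 7*sqrt(2)*c + 13*c - 91*sqrt(2)/4 - 7/2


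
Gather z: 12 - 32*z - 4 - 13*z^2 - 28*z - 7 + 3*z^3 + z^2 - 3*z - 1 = 3*z^3 - 12*z^2 - 63*z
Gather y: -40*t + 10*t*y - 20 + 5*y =-40*t + y*(10*t + 5) - 20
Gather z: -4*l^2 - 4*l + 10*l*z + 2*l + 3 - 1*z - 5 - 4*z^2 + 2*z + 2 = -4*l^2 - 2*l - 4*z^2 + z*(10*l + 1)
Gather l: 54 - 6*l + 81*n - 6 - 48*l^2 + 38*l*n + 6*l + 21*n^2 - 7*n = -48*l^2 + 38*l*n + 21*n^2 + 74*n + 48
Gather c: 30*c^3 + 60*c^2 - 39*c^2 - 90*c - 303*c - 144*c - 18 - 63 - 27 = 30*c^3 + 21*c^2 - 537*c - 108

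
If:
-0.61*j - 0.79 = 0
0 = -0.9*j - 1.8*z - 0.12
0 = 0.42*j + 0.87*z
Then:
No Solution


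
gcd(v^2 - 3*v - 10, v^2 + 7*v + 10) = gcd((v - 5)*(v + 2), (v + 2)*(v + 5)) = v + 2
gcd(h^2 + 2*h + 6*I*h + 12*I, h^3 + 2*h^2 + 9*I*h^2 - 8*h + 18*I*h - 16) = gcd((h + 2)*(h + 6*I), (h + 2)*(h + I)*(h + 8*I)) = h + 2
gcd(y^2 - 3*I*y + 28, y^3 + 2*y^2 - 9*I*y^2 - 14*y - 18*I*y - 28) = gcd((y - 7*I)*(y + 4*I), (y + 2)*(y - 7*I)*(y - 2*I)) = y - 7*I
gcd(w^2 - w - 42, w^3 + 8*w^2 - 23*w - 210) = w + 6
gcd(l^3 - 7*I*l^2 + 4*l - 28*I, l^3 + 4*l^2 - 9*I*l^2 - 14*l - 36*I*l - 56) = l^2 - 9*I*l - 14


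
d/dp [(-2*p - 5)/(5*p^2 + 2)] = 2*(5*p^2 + 25*p - 2)/(25*p^4 + 20*p^2 + 4)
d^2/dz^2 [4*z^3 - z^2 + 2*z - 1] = 24*z - 2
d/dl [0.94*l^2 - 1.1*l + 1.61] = 1.88*l - 1.1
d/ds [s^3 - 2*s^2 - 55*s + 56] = 3*s^2 - 4*s - 55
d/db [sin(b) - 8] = cos(b)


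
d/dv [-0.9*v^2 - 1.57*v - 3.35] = -1.8*v - 1.57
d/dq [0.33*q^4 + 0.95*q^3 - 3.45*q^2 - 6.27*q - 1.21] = 1.32*q^3 + 2.85*q^2 - 6.9*q - 6.27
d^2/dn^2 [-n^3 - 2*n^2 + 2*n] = -6*n - 4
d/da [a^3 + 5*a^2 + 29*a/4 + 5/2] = 3*a^2 + 10*a + 29/4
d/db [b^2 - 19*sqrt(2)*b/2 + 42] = 2*b - 19*sqrt(2)/2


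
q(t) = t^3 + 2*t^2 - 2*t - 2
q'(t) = 3*t^2 + 4*t - 2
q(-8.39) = -435.03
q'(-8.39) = 175.62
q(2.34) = 17.08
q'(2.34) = 23.79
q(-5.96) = -130.75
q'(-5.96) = 80.72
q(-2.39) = 0.55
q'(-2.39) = 5.58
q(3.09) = 40.42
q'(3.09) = 39.00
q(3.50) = 58.38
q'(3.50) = 48.75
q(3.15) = 42.80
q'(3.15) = 40.37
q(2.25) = 15.02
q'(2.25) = 22.19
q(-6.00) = -134.00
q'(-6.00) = 82.00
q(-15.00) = -2897.00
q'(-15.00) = 613.00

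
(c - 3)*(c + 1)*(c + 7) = c^3 + 5*c^2 - 17*c - 21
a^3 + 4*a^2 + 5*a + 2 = (a + 1)^2*(a + 2)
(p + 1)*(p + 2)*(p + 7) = p^3 + 10*p^2 + 23*p + 14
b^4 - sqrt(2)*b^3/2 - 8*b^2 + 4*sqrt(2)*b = b*(b - 2*sqrt(2))*(b - sqrt(2)/2)*(b + 2*sqrt(2))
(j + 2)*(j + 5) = j^2 + 7*j + 10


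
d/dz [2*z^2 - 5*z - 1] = 4*z - 5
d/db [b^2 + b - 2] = 2*b + 1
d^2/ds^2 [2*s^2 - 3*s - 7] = 4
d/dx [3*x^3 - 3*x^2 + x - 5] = 9*x^2 - 6*x + 1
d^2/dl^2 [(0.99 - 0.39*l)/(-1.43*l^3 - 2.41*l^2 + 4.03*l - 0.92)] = (4.785066*l^5 - 16.22907*l^4 - 45.564012*l^3 - 6.42549599999999*l^2 + 60.317478*l - 24.874998)/(2.924207*l^9 + 14.784627*l^8 + 0.193908000000008*l^7 - 63.690089*l^6 + 18.477108*l^5 + 101.640855*l^4 - 115.431667*l^3 + 50.944356*l^2 - 10.232976*l + 0.778688)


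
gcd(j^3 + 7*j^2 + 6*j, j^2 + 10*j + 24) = j + 6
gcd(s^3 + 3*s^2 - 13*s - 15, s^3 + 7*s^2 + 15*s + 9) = s + 1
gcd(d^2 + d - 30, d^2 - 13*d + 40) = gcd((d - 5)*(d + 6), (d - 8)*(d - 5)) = d - 5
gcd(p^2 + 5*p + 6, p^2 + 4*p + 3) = p + 3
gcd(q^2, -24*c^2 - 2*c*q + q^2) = 1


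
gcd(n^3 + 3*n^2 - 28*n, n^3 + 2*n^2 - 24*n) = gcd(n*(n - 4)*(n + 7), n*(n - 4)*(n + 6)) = n^2 - 4*n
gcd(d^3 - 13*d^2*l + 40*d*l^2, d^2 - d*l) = d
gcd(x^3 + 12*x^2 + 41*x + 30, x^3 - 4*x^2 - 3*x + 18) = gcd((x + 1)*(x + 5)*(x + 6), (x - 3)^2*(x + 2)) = 1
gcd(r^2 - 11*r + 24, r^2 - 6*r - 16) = r - 8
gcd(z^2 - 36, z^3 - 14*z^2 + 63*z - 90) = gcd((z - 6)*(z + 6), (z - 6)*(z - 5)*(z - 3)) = z - 6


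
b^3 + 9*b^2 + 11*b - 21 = (b - 1)*(b + 3)*(b + 7)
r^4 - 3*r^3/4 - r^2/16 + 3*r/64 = r*(r - 3/4)*(r - 1/4)*(r + 1/4)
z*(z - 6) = z^2 - 6*z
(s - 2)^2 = s^2 - 4*s + 4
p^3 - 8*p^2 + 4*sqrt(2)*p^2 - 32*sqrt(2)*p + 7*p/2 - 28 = (p - 8)*(p + sqrt(2)/2)*(p + 7*sqrt(2)/2)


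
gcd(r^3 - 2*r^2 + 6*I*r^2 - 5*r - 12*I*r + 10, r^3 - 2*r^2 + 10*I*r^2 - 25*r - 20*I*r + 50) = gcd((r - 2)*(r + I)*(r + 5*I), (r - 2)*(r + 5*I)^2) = r^2 + r*(-2 + 5*I) - 10*I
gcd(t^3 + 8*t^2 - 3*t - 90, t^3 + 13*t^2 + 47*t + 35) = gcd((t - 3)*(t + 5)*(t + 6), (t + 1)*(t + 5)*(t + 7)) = t + 5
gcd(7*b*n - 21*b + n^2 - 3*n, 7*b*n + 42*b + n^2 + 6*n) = 7*b + n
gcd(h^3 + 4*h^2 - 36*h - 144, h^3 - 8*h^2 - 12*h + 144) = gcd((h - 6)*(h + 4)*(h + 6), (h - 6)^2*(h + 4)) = h^2 - 2*h - 24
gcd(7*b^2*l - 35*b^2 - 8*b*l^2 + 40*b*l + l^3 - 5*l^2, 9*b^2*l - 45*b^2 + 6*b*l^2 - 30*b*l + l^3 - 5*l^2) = l - 5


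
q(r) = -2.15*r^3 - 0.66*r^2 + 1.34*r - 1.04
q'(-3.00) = -52.75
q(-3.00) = 47.05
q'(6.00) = -238.78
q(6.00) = -481.16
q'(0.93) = -5.47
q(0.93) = -2.09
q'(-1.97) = -21.09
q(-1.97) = 10.20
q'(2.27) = -34.89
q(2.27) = -26.55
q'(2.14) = -31.02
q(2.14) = -22.27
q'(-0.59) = -0.13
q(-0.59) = -1.62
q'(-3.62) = -78.40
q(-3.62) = 87.45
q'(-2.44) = -33.84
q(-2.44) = 22.99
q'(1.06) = -7.31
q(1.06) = -2.92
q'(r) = -6.45*r^2 - 1.32*r + 1.34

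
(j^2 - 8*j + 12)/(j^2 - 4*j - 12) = (j - 2)/(j + 2)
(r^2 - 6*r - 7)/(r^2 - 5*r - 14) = (r + 1)/(r + 2)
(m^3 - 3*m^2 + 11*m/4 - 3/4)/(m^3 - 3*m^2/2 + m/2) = (m - 3/2)/m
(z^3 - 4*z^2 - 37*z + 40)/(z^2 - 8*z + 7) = (z^2 - 3*z - 40)/(z - 7)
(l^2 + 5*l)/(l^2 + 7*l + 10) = l/(l + 2)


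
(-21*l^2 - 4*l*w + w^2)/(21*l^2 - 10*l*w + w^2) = (3*l + w)/(-3*l + w)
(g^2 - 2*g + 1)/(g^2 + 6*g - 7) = (g - 1)/(g + 7)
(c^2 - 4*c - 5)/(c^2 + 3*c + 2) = (c - 5)/(c + 2)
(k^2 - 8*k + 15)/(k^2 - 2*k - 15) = (k - 3)/(k + 3)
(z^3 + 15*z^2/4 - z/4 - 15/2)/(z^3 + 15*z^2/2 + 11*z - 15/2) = (4*z^2 + 3*z - 10)/(2*(2*z^2 + 9*z - 5))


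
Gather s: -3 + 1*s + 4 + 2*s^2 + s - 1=2*s^2 + 2*s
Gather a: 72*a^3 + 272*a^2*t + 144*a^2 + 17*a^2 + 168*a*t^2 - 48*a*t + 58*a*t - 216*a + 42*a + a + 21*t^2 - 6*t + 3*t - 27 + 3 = 72*a^3 + a^2*(272*t + 161) + a*(168*t^2 + 10*t - 173) + 21*t^2 - 3*t - 24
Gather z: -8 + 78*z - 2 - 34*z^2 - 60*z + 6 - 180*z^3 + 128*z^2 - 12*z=-180*z^3 + 94*z^2 + 6*z - 4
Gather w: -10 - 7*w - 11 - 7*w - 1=-14*w - 22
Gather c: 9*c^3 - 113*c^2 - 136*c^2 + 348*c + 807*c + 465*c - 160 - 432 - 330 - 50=9*c^3 - 249*c^2 + 1620*c - 972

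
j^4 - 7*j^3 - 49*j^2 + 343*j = j*(j - 7)^2*(j + 7)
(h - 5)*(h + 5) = h^2 - 25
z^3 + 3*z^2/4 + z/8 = z*(z + 1/4)*(z + 1/2)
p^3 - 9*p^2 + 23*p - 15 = (p - 5)*(p - 3)*(p - 1)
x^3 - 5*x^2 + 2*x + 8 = (x - 4)*(x - 2)*(x + 1)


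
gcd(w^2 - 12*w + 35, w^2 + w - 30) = w - 5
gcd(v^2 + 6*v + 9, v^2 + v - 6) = v + 3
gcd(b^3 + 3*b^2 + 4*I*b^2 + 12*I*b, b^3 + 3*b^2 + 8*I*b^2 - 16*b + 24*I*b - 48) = b^2 + b*(3 + 4*I) + 12*I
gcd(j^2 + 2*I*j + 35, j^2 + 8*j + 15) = 1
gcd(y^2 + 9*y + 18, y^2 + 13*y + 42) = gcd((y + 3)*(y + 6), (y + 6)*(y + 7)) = y + 6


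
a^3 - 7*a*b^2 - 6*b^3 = (a - 3*b)*(a + b)*(a + 2*b)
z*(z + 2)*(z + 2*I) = z^3 + 2*z^2 + 2*I*z^2 + 4*I*z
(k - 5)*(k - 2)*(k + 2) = k^3 - 5*k^2 - 4*k + 20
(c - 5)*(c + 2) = c^2 - 3*c - 10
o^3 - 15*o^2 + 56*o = o*(o - 8)*(o - 7)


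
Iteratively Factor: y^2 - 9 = (y - 3)*(y + 3)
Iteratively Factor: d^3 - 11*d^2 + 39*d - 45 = (d - 3)*(d^2 - 8*d + 15) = (d - 3)^2*(d - 5)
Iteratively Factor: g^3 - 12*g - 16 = (g + 2)*(g^2 - 2*g - 8) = (g - 4)*(g + 2)*(g + 2)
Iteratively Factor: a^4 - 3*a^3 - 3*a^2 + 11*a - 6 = (a + 2)*(a^3 - 5*a^2 + 7*a - 3) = (a - 1)*(a + 2)*(a^2 - 4*a + 3) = (a - 3)*(a - 1)*(a + 2)*(a - 1)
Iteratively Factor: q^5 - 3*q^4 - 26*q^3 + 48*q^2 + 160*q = (q + 4)*(q^4 - 7*q^3 + 2*q^2 + 40*q) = (q - 4)*(q + 4)*(q^3 - 3*q^2 - 10*q) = (q - 4)*(q + 2)*(q + 4)*(q^2 - 5*q) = (q - 5)*(q - 4)*(q + 2)*(q + 4)*(q)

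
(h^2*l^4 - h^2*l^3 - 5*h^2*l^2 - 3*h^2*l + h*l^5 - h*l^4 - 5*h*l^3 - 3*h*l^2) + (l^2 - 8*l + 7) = h^2*l^4 - h^2*l^3 - 5*h^2*l^2 - 3*h^2*l + h*l^5 - h*l^4 - 5*h*l^3 - 3*h*l^2 + l^2 - 8*l + 7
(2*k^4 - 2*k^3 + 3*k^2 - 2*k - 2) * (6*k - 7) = 12*k^5 - 26*k^4 + 32*k^3 - 33*k^2 + 2*k + 14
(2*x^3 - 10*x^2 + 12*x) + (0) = 2*x^3 - 10*x^2 + 12*x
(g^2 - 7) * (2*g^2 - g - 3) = 2*g^4 - g^3 - 17*g^2 + 7*g + 21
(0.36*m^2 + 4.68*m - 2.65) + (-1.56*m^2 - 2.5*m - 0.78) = -1.2*m^2 + 2.18*m - 3.43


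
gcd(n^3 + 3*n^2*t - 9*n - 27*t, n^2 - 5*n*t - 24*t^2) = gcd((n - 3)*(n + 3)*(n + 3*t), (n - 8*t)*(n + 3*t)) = n + 3*t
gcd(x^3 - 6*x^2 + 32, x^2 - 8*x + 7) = 1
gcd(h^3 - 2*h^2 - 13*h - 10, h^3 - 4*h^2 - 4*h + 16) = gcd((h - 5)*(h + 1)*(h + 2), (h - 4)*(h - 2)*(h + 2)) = h + 2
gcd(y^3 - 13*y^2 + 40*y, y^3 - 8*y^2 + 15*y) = y^2 - 5*y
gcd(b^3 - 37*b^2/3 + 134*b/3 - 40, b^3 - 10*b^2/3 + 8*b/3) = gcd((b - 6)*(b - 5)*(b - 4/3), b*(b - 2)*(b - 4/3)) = b - 4/3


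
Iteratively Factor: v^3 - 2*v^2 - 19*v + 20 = (v - 1)*(v^2 - v - 20) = (v - 5)*(v - 1)*(v + 4)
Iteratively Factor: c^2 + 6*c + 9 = (c + 3)*(c + 3)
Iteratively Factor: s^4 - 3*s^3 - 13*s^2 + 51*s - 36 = (s - 1)*(s^3 - 2*s^2 - 15*s + 36) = (s - 1)*(s + 4)*(s^2 - 6*s + 9) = (s - 3)*(s - 1)*(s + 4)*(s - 3)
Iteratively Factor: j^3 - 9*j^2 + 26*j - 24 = (j - 3)*(j^2 - 6*j + 8) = (j - 4)*(j - 3)*(j - 2)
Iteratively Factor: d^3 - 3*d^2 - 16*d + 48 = (d - 3)*(d^2 - 16) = (d - 3)*(d + 4)*(d - 4)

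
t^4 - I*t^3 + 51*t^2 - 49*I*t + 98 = (t - 7*I)*(t - 2*I)*(t + I)*(t + 7*I)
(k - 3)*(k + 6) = k^2 + 3*k - 18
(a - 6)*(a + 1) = a^2 - 5*a - 6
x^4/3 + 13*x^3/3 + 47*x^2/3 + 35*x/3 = x*(x/3 + 1/3)*(x + 5)*(x + 7)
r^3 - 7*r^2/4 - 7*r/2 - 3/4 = (r - 3)*(r + 1/4)*(r + 1)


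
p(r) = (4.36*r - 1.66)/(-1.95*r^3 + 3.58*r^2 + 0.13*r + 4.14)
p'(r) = (4.36*r - 1.66)*(5.85*r^2 - 7.16*r - 0.13)/(-1.95*r^3 + 3.58*r^2 + 0.13*r + 4.14)^2 + 4.36/(-1.95*r^3 + 3.58*r^2 + 0.13*r + 4.14) = (17.004*r^3 - 25.3198*r^2 + 11.8856*r + 18.2662)/(3.8025*r^6 - 13.962*r^5 + 12.3094*r^4 - 15.2152*r^3 + 29.6593*r^2 + 1.0764*r + 17.1396)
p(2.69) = -1.33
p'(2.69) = 3.46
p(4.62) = -0.17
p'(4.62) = 0.10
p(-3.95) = -0.11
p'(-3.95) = -0.05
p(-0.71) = -0.73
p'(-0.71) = -0.21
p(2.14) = 4.51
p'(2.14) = 32.57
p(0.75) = 0.30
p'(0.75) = 0.68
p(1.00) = 0.46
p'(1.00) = 0.63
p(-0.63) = -0.74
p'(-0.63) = -0.10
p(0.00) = -0.40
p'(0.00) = 1.07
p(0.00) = -0.40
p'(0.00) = 1.07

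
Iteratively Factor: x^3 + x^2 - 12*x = (x + 4)*(x^2 - 3*x) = x*(x + 4)*(x - 3)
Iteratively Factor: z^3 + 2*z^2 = (z)*(z^2 + 2*z) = z*(z + 2)*(z)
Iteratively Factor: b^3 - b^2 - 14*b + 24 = (b - 2)*(b^2 + b - 12) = (b - 3)*(b - 2)*(b + 4)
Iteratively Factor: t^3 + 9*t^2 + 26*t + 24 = (t + 3)*(t^2 + 6*t + 8) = (t + 2)*(t + 3)*(t + 4)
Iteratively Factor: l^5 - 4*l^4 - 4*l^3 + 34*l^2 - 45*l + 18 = (l - 1)*(l^4 - 3*l^3 - 7*l^2 + 27*l - 18) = (l - 1)*(l + 3)*(l^3 - 6*l^2 + 11*l - 6) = (l - 2)*(l - 1)*(l + 3)*(l^2 - 4*l + 3) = (l - 3)*(l - 2)*(l - 1)*(l + 3)*(l - 1)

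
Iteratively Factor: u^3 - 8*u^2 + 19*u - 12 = (u - 1)*(u^2 - 7*u + 12) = (u - 3)*(u - 1)*(u - 4)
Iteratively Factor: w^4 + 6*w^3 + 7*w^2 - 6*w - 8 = (w + 2)*(w^3 + 4*w^2 - w - 4) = (w + 2)*(w + 4)*(w^2 - 1) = (w - 1)*(w + 2)*(w + 4)*(w + 1)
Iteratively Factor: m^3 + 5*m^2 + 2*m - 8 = (m + 2)*(m^2 + 3*m - 4) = (m + 2)*(m + 4)*(m - 1)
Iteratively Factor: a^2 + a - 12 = (a + 4)*(a - 3)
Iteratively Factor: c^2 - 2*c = (c)*(c - 2)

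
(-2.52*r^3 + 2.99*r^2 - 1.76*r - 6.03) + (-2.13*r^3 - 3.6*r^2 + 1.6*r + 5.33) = -4.65*r^3 - 0.61*r^2 - 0.16*r - 0.7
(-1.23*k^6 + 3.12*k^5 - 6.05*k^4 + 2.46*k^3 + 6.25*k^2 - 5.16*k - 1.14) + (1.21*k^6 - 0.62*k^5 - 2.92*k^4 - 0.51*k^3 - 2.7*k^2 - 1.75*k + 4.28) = -0.02*k^6 + 2.5*k^5 - 8.97*k^4 + 1.95*k^3 + 3.55*k^2 - 6.91*k + 3.14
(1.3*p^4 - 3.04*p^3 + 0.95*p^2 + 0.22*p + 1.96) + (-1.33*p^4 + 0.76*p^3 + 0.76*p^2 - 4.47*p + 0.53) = -0.03*p^4 - 2.28*p^3 + 1.71*p^2 - 4.25*p + 2.49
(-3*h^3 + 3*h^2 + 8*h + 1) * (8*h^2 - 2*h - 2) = -24*h^5 + 30*h^4 + 64*h^3 - 14*h^2 - 18*h - 2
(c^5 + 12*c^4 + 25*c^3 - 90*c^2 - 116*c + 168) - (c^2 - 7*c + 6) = c^5 + 12*c^4 + 25*c^3 - 91*c^2 - 109*c + 162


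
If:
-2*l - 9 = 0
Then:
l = -9/2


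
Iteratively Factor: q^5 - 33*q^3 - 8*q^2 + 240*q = (q + 4)*(q^4 - 4*q^3 - 17*q^2 + 60*q) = (q + 4)^2*(q^3 - 8*q^2 + 15*q) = (q - 5)*(q + 4)^2*(q^2 - 3*q) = q*(q - 5)*(q + 4)^2*(q - 3)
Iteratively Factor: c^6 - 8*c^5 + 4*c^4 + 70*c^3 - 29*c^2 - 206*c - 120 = (c + 1)*(c^5 - 9*c^4 + 13*c^3 + 57*c^2 - 86*c - 120) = (c + 1)*(c + 2)*(c^4 - 11*c^3 + 35*c^2 - 13*c - 60) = (c + 1)^2*(c + 2)*(c^3 - 12*c^2 + 47*c - 60) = (c - 5)*(c + 1)^2*(c + 2)*(c^2 - 7*c + 12) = (c - 5)*(c - 3)*(c + 1)^2*(c + 2)*(c - 4)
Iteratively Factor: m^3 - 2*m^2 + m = (m)*(m^2 - 2*m + 1) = m*(m - 1)*(m - 1)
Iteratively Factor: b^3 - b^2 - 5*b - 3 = (b + 1)*(b^2 - 2*b - 3) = (b + 1)^2*(b - 3)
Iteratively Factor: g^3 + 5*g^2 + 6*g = (g)*(g^2 + 5*g + 6) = g*(g + 3)*(g + 2)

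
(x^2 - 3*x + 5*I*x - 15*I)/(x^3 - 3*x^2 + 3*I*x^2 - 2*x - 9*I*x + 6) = (x + 5*I)/(x^2 + 3*I*x - 2)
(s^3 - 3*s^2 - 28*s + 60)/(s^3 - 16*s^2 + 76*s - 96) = (s + 5)/(s - 8)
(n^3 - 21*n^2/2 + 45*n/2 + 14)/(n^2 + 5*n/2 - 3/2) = (2*n^3 - 21*n^2 + 45*n + 28)/(2*n^2 + 5*n - 3)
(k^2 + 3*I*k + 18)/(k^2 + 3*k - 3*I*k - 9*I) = (k + 6*I)/(k + 3)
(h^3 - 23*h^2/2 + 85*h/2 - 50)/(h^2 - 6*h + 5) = (h^2 - 13*h/2 + 10)/(h - 1)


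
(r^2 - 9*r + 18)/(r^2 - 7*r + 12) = (r - 6)/(r - 4)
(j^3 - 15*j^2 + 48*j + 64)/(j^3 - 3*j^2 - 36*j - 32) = (j - 8)/(j + 4)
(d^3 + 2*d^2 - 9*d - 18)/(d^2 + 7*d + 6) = (d^3 + 2*d^2 - 9*d - 18)/(d^2 + 7*d + 6)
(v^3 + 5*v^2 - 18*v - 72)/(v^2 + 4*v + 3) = (v^2 + 2*v - 24)/(v + 1)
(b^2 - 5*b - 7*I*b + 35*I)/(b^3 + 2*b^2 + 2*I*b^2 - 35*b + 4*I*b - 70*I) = (b - 7*I)/(b^2 + b*(7 + 2*I) + 14*I)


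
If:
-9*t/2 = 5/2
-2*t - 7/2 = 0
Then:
No Solution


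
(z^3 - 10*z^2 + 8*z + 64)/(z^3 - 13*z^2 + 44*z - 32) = (z + 2)/(z - 1)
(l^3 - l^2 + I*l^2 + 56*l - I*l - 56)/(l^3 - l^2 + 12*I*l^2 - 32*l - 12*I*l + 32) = (l - 7*I)/(l + 4*I)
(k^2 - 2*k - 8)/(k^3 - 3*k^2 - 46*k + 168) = (k + 2)/(k^2 + k - 42)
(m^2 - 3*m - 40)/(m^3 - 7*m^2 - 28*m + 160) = 1/(m - 4)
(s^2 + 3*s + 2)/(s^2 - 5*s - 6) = (s + 2)/(s - 6)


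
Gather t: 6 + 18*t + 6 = 18*t + 12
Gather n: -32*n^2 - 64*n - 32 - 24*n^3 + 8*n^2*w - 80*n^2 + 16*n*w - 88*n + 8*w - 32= -24*n^3 + n^2*(8*w - 112) + n*(16*w - 152) + 8*w - 64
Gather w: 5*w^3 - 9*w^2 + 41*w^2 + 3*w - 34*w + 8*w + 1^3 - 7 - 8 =5*w^3 + 32*w^2 - 23*w - 14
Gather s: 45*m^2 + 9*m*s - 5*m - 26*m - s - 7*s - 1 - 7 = 45*m^2 - 31*m + s*(9*m - 8) - 8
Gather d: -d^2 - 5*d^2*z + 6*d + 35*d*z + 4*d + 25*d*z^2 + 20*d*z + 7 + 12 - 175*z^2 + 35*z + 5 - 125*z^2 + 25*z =d^2*(-5*z - 1) + d*(25*z^2 + 55*z + 10) - 300*z^2 + 60*z + 24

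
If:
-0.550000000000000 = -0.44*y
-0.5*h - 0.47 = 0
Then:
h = -0.94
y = 1.25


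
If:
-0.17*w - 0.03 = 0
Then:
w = -0.18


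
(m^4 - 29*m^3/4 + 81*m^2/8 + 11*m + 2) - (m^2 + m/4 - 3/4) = m^4 - 29*m^3/4 + 73*m^2/8 + 43*m/4 + 11/4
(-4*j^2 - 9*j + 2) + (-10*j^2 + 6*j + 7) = -14*j^2 - 3*j + 9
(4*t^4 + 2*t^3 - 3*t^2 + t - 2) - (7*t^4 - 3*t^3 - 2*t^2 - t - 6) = -3*t^4 + 5*t^3 - t^2 + 2*t + 4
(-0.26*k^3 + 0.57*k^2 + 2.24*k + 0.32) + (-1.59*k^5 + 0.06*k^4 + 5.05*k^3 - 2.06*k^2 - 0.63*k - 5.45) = -1.59*k^5 + 0.06*k^4 + 4.79*k^3 - 1.49*k^2 + 1.61*k - 5.13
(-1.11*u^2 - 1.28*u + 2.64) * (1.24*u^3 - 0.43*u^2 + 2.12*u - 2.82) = -1.3764*u^5 - 1.1099*u^4 + 1.4708*u^3 - 0.7186*u^2 + 9.2064*u - 7.4448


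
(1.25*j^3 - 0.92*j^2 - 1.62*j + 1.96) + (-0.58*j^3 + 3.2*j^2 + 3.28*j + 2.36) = 0.67*j^3 + 2.28*j^2 + 1.66*j + 4.32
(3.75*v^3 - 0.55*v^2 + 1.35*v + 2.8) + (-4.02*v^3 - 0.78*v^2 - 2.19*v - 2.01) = -0.27*v^3 - 1.33*v^2 - 0.84*v + 0.79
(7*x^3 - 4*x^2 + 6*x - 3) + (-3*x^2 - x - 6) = 7*x^3 - 7*x^2 + 5*x - 9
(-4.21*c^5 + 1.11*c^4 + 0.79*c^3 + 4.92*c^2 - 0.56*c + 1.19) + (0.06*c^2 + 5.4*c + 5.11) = -4.21*c^5 + 1.11*c^4 + 0.79*c^3 + 4.98*c^2 + 4.84*c + 6.3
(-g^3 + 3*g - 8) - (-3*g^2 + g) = -g^3 + 3*g^2 + 2*g - 8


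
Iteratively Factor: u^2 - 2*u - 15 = (u - 5)*(u + 3)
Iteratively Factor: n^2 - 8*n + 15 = (n - 3)*(n - 5)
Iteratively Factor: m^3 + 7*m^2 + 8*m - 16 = (m - 1)*(m^2 + 8*m + 16) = (m - 1)*(m + 4)*(m + 4)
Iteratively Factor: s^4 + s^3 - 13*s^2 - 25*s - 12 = (s + 1)*(s^3 - 13*s - 12) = (s - 4)*(s + 1)*(s^2 + 4*s + 3) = (s - 4)*(s + 1)^2*(s + 3)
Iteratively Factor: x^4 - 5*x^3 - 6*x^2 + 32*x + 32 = (x - 4)*(x^3 - x^2 - 10*x - 8) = (x - 4)^2*(x^2 + 3*x + 2) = (x - 4)^2*(x + 1)*(x + 2)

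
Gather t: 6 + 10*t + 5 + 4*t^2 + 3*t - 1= 4*t^2 + 13*t + 10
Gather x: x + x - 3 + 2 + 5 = 2*x + 4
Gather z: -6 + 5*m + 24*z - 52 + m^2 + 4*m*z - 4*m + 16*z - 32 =m^2 + m + z*(4*m + 40) - 90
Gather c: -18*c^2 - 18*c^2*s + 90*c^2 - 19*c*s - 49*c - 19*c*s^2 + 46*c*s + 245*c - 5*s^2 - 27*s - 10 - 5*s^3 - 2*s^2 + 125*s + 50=c^2*(72 - 18*s) + c*(-19*s^2 + 27*s + 196) - 5*s^3 - 7*s^2 + 98*s + 40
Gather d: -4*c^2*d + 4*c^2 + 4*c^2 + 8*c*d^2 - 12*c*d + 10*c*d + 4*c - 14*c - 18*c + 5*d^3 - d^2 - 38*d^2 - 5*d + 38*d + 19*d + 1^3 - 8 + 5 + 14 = 8*c^2 - 28*c + 5*d^3 + d^2*(8*c - 39) + d*(-4*c^2 - 2*c + 52) + 12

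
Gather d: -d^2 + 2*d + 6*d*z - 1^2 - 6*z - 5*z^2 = -d^2 + d*(6*z + 2) - 5*z^2 - 6*z - 1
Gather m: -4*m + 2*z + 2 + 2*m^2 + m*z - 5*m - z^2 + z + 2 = 2*m^2 + m*(z - 9) - z^2 + 3*z + 4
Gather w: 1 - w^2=1 - w^2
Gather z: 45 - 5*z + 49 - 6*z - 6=88 - 11*z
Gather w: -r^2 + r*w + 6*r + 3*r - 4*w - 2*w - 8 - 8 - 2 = -r^2 + 9*r + w*(r - 6) - 18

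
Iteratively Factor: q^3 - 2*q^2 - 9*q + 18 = (q - 3)*(q^2 + q - 6) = (q - 3)*(q - 2)*(q + 3)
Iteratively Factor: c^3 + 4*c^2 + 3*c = (c + 1)*(c^2 + 3*c) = (c + 1)*(c + 3)*(c)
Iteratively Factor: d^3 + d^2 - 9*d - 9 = (d + 1)*(d^2 - 9) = (d - 3)*(d + 1)*(d + 3)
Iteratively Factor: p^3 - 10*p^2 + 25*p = (p)*(p^2 - 10*p + 25) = p*(p - 5)*(p - 5)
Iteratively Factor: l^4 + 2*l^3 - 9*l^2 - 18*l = (l + 3)*(l^3 - l^2 - 6*l) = (l + 2)*(l + 3)*(l^2 - 3*l) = (l - 3)*(l + 2)*(l + 3)*(l)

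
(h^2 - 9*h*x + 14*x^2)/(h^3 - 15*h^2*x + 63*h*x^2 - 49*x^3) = (h - 2*x)/(h^2 - 8*h*x + 7*x^2)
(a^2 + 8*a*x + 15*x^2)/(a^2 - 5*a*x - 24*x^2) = (-a - 5*x)/(-a + 8*x)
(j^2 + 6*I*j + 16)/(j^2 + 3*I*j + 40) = (j - 2*I)/(j - 5*I)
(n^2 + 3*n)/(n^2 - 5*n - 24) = n/(n - 8)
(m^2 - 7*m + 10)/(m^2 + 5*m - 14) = (m - 5)/(m + 7)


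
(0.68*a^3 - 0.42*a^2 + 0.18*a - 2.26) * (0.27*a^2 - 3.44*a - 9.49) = 0.1836*a^5 - 2.4526*a^4 - 4.9598*a^3 + 2.7564*a^2 + 6.0662*a + 21.4474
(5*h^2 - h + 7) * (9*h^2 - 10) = 45*h^4 - 9*h^3 + 13*h^2 + 10*h - 70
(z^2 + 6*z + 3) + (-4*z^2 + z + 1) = -3*z^2 + 7*z + 4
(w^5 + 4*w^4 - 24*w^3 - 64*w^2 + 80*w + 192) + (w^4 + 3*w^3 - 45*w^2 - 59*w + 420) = w^5 + 5*w^4 - 21*w^3 - 109*w^2 + 21*w + 612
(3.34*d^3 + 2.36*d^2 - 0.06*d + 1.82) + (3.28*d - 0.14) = 3.34*d^3 + 2.36*d^2 + 3.22*d + 1.68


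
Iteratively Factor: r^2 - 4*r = (r)*(r - 4)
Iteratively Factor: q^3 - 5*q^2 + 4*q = (q - 1)*(q^2 - 4*q) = q*(q - 1)*(q - 4)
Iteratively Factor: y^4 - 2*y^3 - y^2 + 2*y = (y)*(y^3 - 2*y^2 - y + 2) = y*(y - 1)*(y^2 - y - 2) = y*(y - 1)*(y + 1)*(y - 2)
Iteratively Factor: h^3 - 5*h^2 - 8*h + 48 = (h + 3)*(h^2 - 8*h + 16) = (h - 4)*(h + 3)*(h - 4)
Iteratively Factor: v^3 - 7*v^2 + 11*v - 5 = (v - 5)*(v^2 - 2*v + 1) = (v - 5)*(v - 1)*(v - 1)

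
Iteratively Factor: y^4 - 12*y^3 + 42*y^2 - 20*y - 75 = (y - 5)*(y^3 - 7*y^2 + 7*y + 15) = (y - 5)*(y - 3)*(y^2 - 4*y - 5) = (y - 5)^2*(y - 3)*(y + 1)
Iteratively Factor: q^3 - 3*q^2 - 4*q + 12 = (q - 3)*(q^2 - 4) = (q - 3)*(q - 2)*(q + 2)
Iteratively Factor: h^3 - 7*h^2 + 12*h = (h - 3)*(h^2 - 4*h) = (h - 4)*(h - 3)*(h)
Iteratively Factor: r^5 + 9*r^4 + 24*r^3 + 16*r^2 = (r)*(r^4 + 9*r^3 + 24*r^2 + 16*r) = r*(r + 4)*(r^3 + 5*r^2 + 4*r) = r*(r + 1)*(r + 4)*(r^2 + 4*r) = r*(r + 1)*(r + 4)^2*(r)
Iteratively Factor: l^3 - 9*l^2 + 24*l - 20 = (l - 2)*(l^2 - 7*l + 10) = (l - 2)^2*(l - 5)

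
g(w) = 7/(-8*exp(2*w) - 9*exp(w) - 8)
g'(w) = 7*(16*exp(2*w) + 9*exp(w))/(-8*exp(2*w) - 9*exp(w) - 8)^2 = (112*exp(w) + 63)*exp(w)/(8*exp(2*w) + 9*exp(w) + 8)^2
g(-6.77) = -0.87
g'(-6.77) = 0.00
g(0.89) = -0.09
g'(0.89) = 0.14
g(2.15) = -0.01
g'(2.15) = 0.02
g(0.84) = -0.10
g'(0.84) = 0.14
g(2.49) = -0.01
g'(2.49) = 0.01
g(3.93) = -0.00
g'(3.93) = 0.00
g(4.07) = -0.00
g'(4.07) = 0.00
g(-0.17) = -0.33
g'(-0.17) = 0.29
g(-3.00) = -0.83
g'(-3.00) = 0.05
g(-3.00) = -0.83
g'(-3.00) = 0.05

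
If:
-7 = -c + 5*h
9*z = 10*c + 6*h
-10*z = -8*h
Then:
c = -21/122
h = -175/122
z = -70/61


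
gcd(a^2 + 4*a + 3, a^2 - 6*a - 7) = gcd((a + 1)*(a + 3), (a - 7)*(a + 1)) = a + 1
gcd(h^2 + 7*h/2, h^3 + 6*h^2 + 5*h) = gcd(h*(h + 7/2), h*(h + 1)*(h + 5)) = h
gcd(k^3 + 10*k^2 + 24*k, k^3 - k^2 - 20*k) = k^2 + 4*k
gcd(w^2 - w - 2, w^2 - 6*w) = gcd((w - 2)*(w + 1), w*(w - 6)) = 1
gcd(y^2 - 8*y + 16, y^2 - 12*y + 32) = y - 4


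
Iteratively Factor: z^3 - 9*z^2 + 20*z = (z - 4)*(z^2 - 5*z) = (z - 5)*(z - 4)*(z)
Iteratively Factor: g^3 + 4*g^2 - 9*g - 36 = (g + 3)*(g^2 + g - 12) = (g + 3)*(g + 4)*(g - 3)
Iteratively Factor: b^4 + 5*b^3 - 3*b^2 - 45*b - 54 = (b - 3)*(b^3 + 8*b^2 + 21*b + 18) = (b - 3)*(b + 3)*(b^2 + 5*b + 6) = (b - 3)*(b + 3)^2*(b + 2)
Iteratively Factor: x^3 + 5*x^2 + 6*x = (x)*(x^2 + 5*x + 6) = x*(x + 3)*(x + 2)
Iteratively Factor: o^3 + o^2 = (o)*(o^2 + o) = o*(o + 1)*(o)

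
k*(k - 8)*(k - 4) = k^3 - 12*k^2 + 32*k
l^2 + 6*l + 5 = (l + 1)*(l + 5)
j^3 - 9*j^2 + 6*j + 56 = (j - 7)*(j - 4)*(j + 2)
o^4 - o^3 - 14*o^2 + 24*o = o*(o - 3)*(o - 2)*(o + 4)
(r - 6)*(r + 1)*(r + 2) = r^3 - 3*r^2 - 16*r - 12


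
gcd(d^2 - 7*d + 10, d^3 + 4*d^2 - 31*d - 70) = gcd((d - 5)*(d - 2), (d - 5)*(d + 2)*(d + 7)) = d - 5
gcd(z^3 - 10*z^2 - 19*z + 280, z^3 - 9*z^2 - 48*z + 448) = z - 8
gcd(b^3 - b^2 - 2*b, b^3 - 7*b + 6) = b - 2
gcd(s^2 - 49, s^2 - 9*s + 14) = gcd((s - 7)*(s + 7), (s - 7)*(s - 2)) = s - 7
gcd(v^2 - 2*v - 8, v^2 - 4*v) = v - 4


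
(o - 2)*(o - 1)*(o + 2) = o^3 - o^2 - 4*o + 4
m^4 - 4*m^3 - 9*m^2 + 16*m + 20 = (m - 5)*(m - 2)*(m + 1)*(m + 2)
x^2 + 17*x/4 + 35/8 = (x + 7/4)*(x + 5/2)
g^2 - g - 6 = (g - 3)*(g + 2)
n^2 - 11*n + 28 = (n - 7)*(n - 4)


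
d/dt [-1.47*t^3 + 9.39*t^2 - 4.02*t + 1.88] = -4.41*t^2 + 18.78*t - 4.02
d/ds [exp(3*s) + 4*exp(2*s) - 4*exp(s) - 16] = (3*exp(2*s) + 8*exp(s) - 4)*exp(s)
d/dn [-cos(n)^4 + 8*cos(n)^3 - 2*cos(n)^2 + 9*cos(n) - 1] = (7*cos(n) - 12*cos(2*n) + cos(3*n) - 21)*sin(n)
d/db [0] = 0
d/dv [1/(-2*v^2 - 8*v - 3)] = 4*(v + 2)/(2*v^2 + 8*v + 3)^2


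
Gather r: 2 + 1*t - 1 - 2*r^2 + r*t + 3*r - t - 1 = -2*r^2 + r*(t + 3)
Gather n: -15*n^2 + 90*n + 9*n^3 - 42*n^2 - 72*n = 9*n^3 - 57*n^2 + 18*n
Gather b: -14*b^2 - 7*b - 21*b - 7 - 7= -14*b^2 - 28*b - 14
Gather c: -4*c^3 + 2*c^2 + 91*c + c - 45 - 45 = -4*c^3 + 2*c^2 + 92*c - 90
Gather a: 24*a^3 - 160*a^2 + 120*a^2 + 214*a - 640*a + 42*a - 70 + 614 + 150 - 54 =24*a^3 - 40*a^2 - 384*a + 640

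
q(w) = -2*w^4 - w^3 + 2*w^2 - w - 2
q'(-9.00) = 5552.00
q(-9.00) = -12224.00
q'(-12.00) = 13343.00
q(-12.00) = -39446.00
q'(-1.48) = 12.44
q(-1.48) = -2.49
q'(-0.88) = -1.39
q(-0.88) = -0.09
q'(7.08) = -2962.22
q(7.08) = -5289.03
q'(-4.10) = 483.54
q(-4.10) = -460.51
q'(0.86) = -4.87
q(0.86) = -3.11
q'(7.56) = -3598.87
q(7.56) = -6860.40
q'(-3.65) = 333.45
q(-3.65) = -278.06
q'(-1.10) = 1.62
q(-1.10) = -0.08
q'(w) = -8*w^3 - 3*w^2 + 4*w - 1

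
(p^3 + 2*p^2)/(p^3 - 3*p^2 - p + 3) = p^2*(p + 2)/(p^3 - 3*p^2 - p + 3)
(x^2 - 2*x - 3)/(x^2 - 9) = (x + 1)/(x + 3)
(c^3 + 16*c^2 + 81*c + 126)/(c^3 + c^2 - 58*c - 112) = (c^2 + 9*c + 18)/(c^2 - 6*c - 16)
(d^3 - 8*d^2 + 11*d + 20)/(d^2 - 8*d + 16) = (d^2 - 4*d - 5)/(d - 4)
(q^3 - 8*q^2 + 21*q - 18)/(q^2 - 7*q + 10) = (q^2 - 6*q + 9)/(q - 5)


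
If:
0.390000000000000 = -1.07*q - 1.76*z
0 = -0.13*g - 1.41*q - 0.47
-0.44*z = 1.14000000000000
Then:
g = -45.88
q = 3.90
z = -2.59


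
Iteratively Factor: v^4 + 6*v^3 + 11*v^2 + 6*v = (v + 1)*(v^3 + 5*v^2 + 6*v) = (v + 1)*(v + 3)*(v^2 + 2*v) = v*(v + 1)*(v + 3)*(v + 2)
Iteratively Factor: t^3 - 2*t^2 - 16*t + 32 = (t + 4)*(t^2 - 6*t + 8) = (t - 2)*(t + 4)*(t - 4)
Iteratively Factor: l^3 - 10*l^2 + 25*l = (l - 5)*(l^2 - 5*l) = (l - 5)^2*(l)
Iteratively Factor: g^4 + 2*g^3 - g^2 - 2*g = (g - 1)*(g^3 + 3*g^2 + 2*g) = (g - 1)*(g + 1)*(g^2 + 2*g) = g*(g - 1)*(g + 1)*(g + 2)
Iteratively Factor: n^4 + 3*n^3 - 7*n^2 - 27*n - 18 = (n + 3)*(n^3 - 7*n - 6) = (n + 1)*(n + 3)*(n^2 - n - 6) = (n - 3)*(n + 1)*(n + 3)*(n + 2)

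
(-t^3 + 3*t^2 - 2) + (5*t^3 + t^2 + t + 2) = 4*t^3 + 4*t^2 + t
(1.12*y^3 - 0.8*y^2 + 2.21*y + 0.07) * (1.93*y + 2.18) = 2.1616*y^4 + 0.8976*y^3 + 2.5213*y^2 + 4.9529*y + 0.1526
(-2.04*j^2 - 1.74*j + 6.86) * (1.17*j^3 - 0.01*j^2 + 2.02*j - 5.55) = -2.3868*j^5 - 2.0154*j^4 + 3.9228*j^3 + 7.7386*j^2 + 23.5142*j - 38.073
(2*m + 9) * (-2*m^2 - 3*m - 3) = -4*m^3 - 24*m^2 - 33*m - 27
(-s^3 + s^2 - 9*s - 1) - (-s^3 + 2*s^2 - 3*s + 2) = -s^2 - 6*s - 3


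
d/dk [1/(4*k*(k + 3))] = (-2*k - 3)/(4*k^2*(k^2 + 6*k + 9))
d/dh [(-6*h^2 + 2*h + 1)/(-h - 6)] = (6*h^2 + 72*h - 11)/(h^2 + 12*h + 36)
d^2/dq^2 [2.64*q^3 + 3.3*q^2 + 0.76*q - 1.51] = 15.84*q + 6.6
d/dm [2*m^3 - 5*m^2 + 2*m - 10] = 6*m^2 - 10*m + 2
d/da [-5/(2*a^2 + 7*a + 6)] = 5*(4*a + 7)/(2*a^2 + 7*a + 6)^2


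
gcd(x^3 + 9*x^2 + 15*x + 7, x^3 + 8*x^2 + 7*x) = x^2 + 8*x + 7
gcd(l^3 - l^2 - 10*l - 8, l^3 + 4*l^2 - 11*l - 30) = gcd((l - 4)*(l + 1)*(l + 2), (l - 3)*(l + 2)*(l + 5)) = l + 2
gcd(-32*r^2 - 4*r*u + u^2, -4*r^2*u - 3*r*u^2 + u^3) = 1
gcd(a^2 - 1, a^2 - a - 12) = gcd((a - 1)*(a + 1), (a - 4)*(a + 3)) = 1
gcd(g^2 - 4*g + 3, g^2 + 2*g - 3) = g - 1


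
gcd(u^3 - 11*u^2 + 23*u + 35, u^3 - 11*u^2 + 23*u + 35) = u^3 - 11*u^2 + 23*u + 35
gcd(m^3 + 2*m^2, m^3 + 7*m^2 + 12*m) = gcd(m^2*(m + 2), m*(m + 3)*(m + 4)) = m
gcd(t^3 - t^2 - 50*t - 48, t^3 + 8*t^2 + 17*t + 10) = t + 1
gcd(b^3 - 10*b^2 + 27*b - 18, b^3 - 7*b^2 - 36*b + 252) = b - 6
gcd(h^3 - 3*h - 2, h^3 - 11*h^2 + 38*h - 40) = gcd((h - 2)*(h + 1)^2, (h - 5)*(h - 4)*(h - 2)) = h - 2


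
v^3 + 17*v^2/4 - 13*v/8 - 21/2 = (v - 3/2)*(v + 7/4)*(v + 4)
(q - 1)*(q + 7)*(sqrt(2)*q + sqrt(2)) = sqrt(2)*q^3 + 7*sqrt(2)*q^2 - sqrt(2)*q - 7*sqrt(2)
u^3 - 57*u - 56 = (u - 8)*(u + 1)*(u + 7)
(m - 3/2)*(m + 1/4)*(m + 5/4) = m^3 - 31*m/16 - 15/32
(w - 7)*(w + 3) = w^2 - 4*w - 21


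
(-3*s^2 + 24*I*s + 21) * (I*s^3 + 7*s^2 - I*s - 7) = -3*I*s^5 - 45*s^4 + 192*I*s^3 + 192*s^2 - 189*I*s - 147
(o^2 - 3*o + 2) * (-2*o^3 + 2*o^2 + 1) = -2*o^5 + 8*o^4 - 10*o^3 + 5*o^2 - 3*o + 2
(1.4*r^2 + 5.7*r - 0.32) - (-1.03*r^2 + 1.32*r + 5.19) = 2.43*r^2 + 4.38*r - 5.51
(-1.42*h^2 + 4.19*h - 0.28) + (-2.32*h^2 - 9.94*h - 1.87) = -3.74*h^2 - 5.75*h - 2.15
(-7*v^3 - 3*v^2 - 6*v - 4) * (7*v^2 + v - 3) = -49*v^5 - 28*v^4 - 24*v^3 - 25*v^2 + 14*v + 12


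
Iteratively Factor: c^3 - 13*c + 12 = (c - 1)*(c^2 + c - 12) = (c - 1)*(c + 4)*(c - 3)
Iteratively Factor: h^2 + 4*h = (h)*(h + 4)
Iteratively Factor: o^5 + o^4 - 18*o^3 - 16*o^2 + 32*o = (o - 1)*(o^4 + 2*o^3 - 16*o^2 - 32*o) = (o - 1)*(o + 2)*(o^3 - 16*o) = (o - 4)*(o - 1)*(o + 2)*(o^2 + 4*o) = (o - 4)*(o - 1)*(o + 2)*(o + 4)*(o)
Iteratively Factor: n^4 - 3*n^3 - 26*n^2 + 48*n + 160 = (n - 4)*(n^3 + n^2 - 22*n - 40) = (n - 5)*(n - 4)*(n^2 + 6*n + 8) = (n - 5)*(n - 4)*(n + 2)*(n + 4)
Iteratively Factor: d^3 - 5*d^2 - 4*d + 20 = (d - 5)*(d^2 - 4) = (d - 5)*(d + 2)*(d - 2)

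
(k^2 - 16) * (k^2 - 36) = k^4 - 52*k^2 + 576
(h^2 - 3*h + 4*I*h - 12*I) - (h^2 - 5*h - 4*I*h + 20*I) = 2*h + 8*I*h - 32*I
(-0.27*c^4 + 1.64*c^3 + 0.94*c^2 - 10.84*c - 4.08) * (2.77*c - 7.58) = -0.7479*c^5 + 6.5894*c^4 - 9.8274*c^3 - 37.152*c^2 + 70.8656*c + 30.9264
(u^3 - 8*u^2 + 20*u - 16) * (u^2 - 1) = u^5 - 8*u^4 + 19*u^3 - 8*u^2 - 20*u + 16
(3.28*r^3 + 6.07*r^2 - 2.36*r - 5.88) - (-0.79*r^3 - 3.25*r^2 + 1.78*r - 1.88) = 4.07*r^3 + 9.32*r^2 - 4.14*r - 4.0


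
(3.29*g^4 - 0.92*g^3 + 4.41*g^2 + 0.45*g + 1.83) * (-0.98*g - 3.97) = -3.2242*g^5 - 12.1597*g^4 - 0.669399999999999*g^3 - 17.9487*g^2 - 3.5799*g - 7.2651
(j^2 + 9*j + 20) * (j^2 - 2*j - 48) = j^4 + 7*j^3 - 46*j^2 - 472*j - 960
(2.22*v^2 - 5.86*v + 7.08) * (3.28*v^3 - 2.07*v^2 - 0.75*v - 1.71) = 7.2816*v^5 - 23.8162*v^4 + 33.6876*v^3 - 14.0568*v^2 + 4.7106*v - 12.1068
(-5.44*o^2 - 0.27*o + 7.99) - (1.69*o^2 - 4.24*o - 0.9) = -7.13*o^2 + 3.97*o + 8.89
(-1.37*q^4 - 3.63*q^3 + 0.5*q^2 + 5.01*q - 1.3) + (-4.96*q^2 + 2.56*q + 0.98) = -1.37*q^4 - 3.63*q^3 - 4.46*q^2 + 7.57*q - 0.32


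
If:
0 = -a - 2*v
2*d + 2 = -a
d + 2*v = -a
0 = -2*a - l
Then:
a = -2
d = 0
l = 4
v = 1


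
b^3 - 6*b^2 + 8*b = b*(b - 4)*(b - 2)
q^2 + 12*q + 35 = (q + 5)*(q + 7)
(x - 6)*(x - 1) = x^2 - 7*x + 6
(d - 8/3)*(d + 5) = d^2 + 7*d/3 - 40/3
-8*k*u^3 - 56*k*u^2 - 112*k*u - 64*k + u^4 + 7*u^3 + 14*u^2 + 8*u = (-8*k + u)*(u + 1)*(u + 2)*(u + 4)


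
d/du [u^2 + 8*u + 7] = 2*u + 8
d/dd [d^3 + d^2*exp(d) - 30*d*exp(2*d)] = d^2*exp(d) + 3*d^2 - 60*d*exp(2*d) + 2*d*exp(d) - 30*exp(2*d)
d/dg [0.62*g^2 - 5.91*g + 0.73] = 1.24*g - 5.91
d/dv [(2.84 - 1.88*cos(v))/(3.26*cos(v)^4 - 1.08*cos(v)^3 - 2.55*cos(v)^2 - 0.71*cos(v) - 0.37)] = (-18.3864*cos(v)^4 + 41.0944*cos(v)^3 - 4.4076*cos(v)^2 - 14.484*cos(v) - 2.712)*sin(v)/(10.6276*cos(v)^8 - 7.0416*cos(v)^7 - 15.4596*cos(v)^6 + 0.878800000000001*cos(v)^5 + 5.6237*cos(v)^4 + 4.4202*cos(v)^3 + 2.3911*cos(v)^2 + 0.5254*cos(v) + 0.1369)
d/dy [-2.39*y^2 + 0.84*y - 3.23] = 0.84 - 4.78*y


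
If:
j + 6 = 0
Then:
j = -6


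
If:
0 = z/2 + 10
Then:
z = -20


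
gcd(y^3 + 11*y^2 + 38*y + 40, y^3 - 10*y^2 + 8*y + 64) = y + 2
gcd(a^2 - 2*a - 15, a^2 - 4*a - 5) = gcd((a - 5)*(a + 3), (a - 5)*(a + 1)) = a - 5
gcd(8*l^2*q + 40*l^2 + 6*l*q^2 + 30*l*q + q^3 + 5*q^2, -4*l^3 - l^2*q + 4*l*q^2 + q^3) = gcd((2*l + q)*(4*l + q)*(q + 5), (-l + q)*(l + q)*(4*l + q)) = 4*l + q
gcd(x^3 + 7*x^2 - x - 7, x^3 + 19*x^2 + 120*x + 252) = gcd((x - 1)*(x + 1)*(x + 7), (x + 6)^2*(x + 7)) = x + 7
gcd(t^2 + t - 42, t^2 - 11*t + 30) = t - 6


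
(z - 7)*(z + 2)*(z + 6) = z^3 + z^2 - 44*z - 84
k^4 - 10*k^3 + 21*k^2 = k^2*(k - 7)*(k - 3)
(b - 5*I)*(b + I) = b^2 - 4*I*b + 5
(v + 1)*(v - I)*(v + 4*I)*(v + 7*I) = v^4 + v^3 + 10*I*v^3 - 17*v^2 + 10*I*v^2 - 17*v + 28*I*v + 28*I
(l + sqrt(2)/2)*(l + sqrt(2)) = l^2 + 3*sqrt(2)*l/2 + 1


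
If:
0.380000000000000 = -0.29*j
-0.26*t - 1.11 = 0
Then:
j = -1.31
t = -4.27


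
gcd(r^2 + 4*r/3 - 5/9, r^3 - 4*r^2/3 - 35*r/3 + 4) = r - 1/3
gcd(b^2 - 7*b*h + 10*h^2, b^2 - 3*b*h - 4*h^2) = 1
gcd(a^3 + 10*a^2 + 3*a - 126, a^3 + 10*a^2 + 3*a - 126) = a^3 + 10*a^2 + 3*a - 126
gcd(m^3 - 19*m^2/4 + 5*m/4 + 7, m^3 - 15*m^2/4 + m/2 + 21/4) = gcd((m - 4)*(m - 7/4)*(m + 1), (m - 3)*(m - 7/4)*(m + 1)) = m^2 - 3*m/4 - 7/4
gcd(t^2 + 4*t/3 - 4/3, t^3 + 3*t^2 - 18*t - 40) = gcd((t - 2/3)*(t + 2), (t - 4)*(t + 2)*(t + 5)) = t + 2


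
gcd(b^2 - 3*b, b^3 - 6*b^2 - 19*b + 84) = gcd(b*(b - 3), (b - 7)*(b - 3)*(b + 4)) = b - 3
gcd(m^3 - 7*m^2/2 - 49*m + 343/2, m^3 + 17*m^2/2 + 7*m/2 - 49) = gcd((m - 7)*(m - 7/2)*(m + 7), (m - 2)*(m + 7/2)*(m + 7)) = m + 7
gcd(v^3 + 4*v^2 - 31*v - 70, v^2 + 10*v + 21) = v + 7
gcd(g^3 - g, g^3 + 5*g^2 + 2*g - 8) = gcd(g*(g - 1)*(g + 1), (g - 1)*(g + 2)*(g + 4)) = g - 1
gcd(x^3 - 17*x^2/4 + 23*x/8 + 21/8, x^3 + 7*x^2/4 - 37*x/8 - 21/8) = x^2 - 5*x/4 - 7/8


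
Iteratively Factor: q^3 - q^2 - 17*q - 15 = (q + 3)*(q^2 - 4*q - 5) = (q + 1)*(q + 3)*(q - 5)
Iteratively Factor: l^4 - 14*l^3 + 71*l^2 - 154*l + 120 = (l - 5)*(l^3 - 9*l^2 + 26*l - 24) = (l - 5)*(l - 2)*(l^2 - 7*l + 12) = (l - 5)*(l - 4)*(l - 2)*(l - 3)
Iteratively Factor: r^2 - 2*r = (r)*(r - 2)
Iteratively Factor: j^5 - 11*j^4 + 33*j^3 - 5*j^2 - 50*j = (j + 1)*(j^4 - 12*j^3 + 45*j^2 - 50*j) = (j - 5)*(j + 1)*(j^3 - 7*j^2 + 10*j) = (j - 5)*(j - 2)*(j + 1)*(j^2 - 5*j) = (j - 5)^2*(j - 2)*(j + 1)*(j)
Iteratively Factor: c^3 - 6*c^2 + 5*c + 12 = (c - 4)*(c^2 - 2*c - 3) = (c - 4)*(c + 1)*(c - 3)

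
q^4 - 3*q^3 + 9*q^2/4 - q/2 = q*(q - 2)*(q - 1/2)^2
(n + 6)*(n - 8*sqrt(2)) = n^2 - 8*sqrt(2)*n + 6*n - 48*sqrt(2)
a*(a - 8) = a^2 - 8*a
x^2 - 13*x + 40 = (x - 8)*(x - 5)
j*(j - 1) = j^2 - j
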